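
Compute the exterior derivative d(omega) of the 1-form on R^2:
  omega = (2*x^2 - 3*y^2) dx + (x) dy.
d(omega) = (6*y + 1) dx ∧ dy

For a 1-form omega = sum_i f_i dx_i, the exterior derivative is
  d(omega) = sum_{i < j} (∂f_j/∂x_i - ∂f_i/∂x_j) dx_i ∧ dx_j.
  coefficient of dx ∧ dy: ∂f_2/∂x - ∂f_1/∂y = ∂(x)/∂x - ∂(2*x^2 - 3*y^2)/∂y = 6*y + 1
Assembling: d(omega) = (6*y + 1) dx ∧ dy.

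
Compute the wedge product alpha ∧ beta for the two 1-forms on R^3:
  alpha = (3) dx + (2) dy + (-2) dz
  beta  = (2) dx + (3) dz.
alpha ∧ beta = (13) dx ∧ dz + (-4) dx ∧ dy + (6) dy ∧ dz

Distribute the wedge, using dx_i ∧ dx_j = -dx_j ∧ dx_i and dx_i ∧ dx_i = 0. For each pair (i, j) with i < j, the coefficient of dx_i ∧ dx_j in alpha ∧ beta is (alpha_i * beta_j - alpha_j * beta_i). Collecting: alpha ∧ beta = (13) dx ∧ dz + (-4) dx ∧ dy + (6) dy ∧ dz.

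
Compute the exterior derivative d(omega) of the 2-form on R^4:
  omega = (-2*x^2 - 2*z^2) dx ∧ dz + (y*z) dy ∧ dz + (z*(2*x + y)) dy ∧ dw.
d(omega) = (2*z) dx ∧ dy ∧ dw + (-2*x - y) dy ∧ dz ∧ dw

For a 2-form omega = sum_{i<j} g_{ij} dx_i ∧ dx_j, the exterior derivative is
  d(omega) = sum_{i<j} d(g_{ij}) ∧ dx_i ∧ dx_j = sum_{i<j, k} (∂g_{ij}/∂x_k) dx_k ∧ dx_i ∧ dx_j.
Expand each term, using dx_k ∧ dx_i ∧ dx_j = sgn(permutation) dx_{(a)} ∧ dx_{(b)} ∧ dx_{(c)} with (a < b < c) sorted:
  d(z*(2*x + y)) includes (∂/∂x)(z*(2*x + y)) dx = (2*z) dx, which multiplied by dy ∧ dw gives (2*z) dx ∧ dy ∧ dw
  d(z*(2*x + y)) includes (∂/∂z)(z*(2*x + y)) dz = (2*x + y) dz, which multiplied by dy ∧ dw gives (-2*x - y) dy ∧ dz ∧ dw
Collecting like 3-forms: d(omega) = (2*z) dx ∧ dy ∧ dw + (-2*x - y) dy ∧ dz ∧ dw.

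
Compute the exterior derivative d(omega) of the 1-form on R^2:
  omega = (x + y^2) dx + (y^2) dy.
d(omega) = (-2*y) dx ∧ dy

For a 1-form omega = sum_i f_i dx_i, the exterior derivative is
  d(omega) = sum_{i < j} (∂f_j/∂x_i - ∂f_i/∂x_j) dx_i ∧ dx_j.
  coefficient of dx ∧ dy: ∂f_2/∂x - ∂f_1/∂y = ∂(y^2)/∂x - ∂(x + y^2)/∂y = -2*y
Assembling: d(omega) = (-2*y) dx ∧ dy.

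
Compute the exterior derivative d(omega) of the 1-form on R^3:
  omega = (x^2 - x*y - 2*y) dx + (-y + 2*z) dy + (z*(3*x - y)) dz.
d(omega) = (x + 2) dx ∧ dy + (3*z) dx ∧ dz + (-z - 2) dy ∧ dz

For a 1-form omega = sum_i f_i dx_i, the exterior derivative is
  d(omega) = sum_{i < j} (∂f_j/∂x_i - ∂f_i/∂x_j) dx_i ∧ dx_j.
  coefficient of dx ∧ dy: ∂f_2/∂x - ∂f_1/∂y = ∂(-y + 2*z)/∂x - ∂(x^2 - x*y - 2*y)/∂y = x + 2
  coefficient of dx ∧ dz: ∂f_3/∂x - ∂f_1/∂z = ∂(z*(3*x - y))/∂x - ∂(x^2 - x*y - 2*y)/∂z = 3*z
  coefficient of dy ∧ dz: ∂f_3/∂y - ∂f_2/∂z = ∂(z*(3*x - y))/∂y - ∂(-y + 2*z)/∂z = -z - 2
Assembling: d(omega) = (x + 2) dx ∧ dy + (3*z) dx ∧ dz + (-z - 2) dy ∧ dz.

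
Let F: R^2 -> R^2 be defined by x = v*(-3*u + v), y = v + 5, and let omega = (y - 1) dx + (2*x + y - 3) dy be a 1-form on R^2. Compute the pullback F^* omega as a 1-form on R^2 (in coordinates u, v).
F^* omega = (3*v*(-v - 4)) du + (-9*u*v - 12*u + 4*v^2 + 9*v + 2) dv

Using F^*(f dg) = (f ∘ F) d(g ∘ F), substitute each coordinate x_i by F_i(u, v) in f_i, and replace dx_i by d F_i = (∂F_i/∂u) du + (∂F_i/∂v) dv.
  For the x component: f_1(F) = v + 4; d F_1 = (-3*v) du + (-3*u + 2*v) dv
  For the y component: f_2(F) = -6*u*v + 2*v^2 + v + 2; d F_2 = (0) du + (1) dv
Combining and collecting du, dv coefficients:
  coeff of du: 3*v*(-v - 4)
  coeff of dv: -9*u*v - 12*u + 4*v^2 + 9*v + 2
F^* omega = (3*v*(-v - 4)) du + (-9*u*v - 12*u + 4*v^2 + 9*v + 2) dv.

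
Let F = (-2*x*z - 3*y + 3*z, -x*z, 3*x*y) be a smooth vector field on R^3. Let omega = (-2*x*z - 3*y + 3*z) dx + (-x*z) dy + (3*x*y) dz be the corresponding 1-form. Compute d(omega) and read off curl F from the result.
d(omega) = (4*x) dy ∧ dz + (-2*x - 3*y + 3) dz ∧ dx + (3 - z) dx ∧ dy; curl F = (4*x, -2*x - 3*y + 3, 3 - z)

d omega = sum_{i<j} (∂f_j/∂x_i - ∂f_i/∂x_j) dx_i ∧ dx_j. Under the identification (dy ∧ dz, dz ∧ dx, dx ∧ dy) ↔ (e_x, e_y, e_z), the coefficients are exactly the components of curl F. Compute:
  ∂R/∂y - ∂Q/∂z = (3*x) - (-x) = 4*x
  ∂P/∂z - ∂R/∂x = (3 - 2*x) - (3*y) = -2*x - 3*y + 3
  ∂Q/∂x - ∂P/∂y = (-z) - (-3) = 3 - z.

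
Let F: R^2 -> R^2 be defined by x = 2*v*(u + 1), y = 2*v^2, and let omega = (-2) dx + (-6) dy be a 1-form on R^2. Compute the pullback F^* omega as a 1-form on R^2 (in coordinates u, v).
F^* omega = (-4*v) du + (-4*u - 24*v - 4) dv

Using F^*(f dg) = (f ∘ F) d(g ∘ F), substitute each coordinate x_i by F_i(u, v) in f_i, and replace dx_i by d F_i = (∂F_i/∂u) du + (∂F_i/∂v) dv.
  For the x component: f_1(F) = -2; d F_1 = (2*v) du + (2*u + 2) dv
  For the y component: f_2(F) = -6; d F_2 = (0) du + (4*v) dv
Combining and collecting du, dv coefficients:
  coeff of du: -4*v
  coeff of dv: -4*u - 24*v - 4
F^* omega = (-4*v) du + (-4*u - 24*v - 4) dv.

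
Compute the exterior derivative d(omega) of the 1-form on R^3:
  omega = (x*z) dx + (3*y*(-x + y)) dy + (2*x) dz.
d(omega) = (-3*y) dx ∧ dy + (2 - x) dx ∧ dz

For a 1-form omega = sum_i f_i dx_i, the exterior derivative is
  d(omega) = sum_{i < j} (∂f_j/∂x_i - ∂f_i/∂x_j) dx_i ∧ dx_j.
  coefficient of dx ∧ dy: ∂f_2/∂x - ∂f_1/∂y = ∂(3*y*(-x + y))/∂x - ∂(x*z)/∂y = -3*y
  coefficient of dx ∧ dz: ∂f_3/∂x - ∂f_1/∂z = ∂(2*x)/∂x - ∂(x*z)/∂z = 2 - x
Assembling: d(omega) = (-3*y) dx ∧ dy + (2 - x) dx ∧ dz.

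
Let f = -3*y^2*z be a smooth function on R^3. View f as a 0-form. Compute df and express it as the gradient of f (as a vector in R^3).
df = (0) dx + (-6*y*z) dy + (-3*y^2) dz; grad f = (0, -6*y*z, -3*y^2)

For a 0-form f, d f = (∂f/∂x) dx + (∂f/∂y) dy + (∂f/∂z) dz. The components of the vector representation are exactly the entries of grad f in Cartesian coordinates:
  ∂f/∂x = 0
  ∂f/∂y = -6*y*z
  ∂f/∂z = -3*y^2.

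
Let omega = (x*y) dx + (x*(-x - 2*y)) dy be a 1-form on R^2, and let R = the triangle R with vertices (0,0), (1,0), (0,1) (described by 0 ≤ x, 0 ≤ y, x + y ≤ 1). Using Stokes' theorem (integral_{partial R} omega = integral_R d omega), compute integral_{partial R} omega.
integral_(partial R) omega = -5/6

Stokes: integral_partial_R omega = integral_R d omega with d omega = (∂Q/∂x - ∂P/∂y) dx ∧ dy.
  ∂Q/∂x = -2*x - 2*y
  ∂P/∂y = x
  integrand = ∂Q/∂x - ∂P/∂y = -3*x - 2*y.
Integrating over R: integral_0^1 integral_0^{1-x} (-3*x - 2*y) dy dx = -5/6.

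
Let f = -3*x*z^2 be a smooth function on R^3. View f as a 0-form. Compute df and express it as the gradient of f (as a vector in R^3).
df = (-3*z^2) dx + (0) dy + (-6*x*z) dz; grad f = (-3*z^2, 0, -6*x*z)

For a 0-form f, d f = (∂f/∂x) dx + (∂f/∂y) dy + (∂f/∂z) dz. The components of the vector representation are exactly the entries of grad f in Cartesian coordinates:
  ∂f/∂x = -3*z^2
  ∂f/∂y = 0
  ∂f/∂z = -6*x*z.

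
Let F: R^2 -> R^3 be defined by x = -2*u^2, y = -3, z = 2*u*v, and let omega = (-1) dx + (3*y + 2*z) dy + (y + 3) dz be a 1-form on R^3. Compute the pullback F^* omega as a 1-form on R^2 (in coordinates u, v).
F^* omega = (4*u) du

Using F^*(f dg) = (f ∘ F) d(g ∘ F), substitute each coordinate x_i by F_i(u, v) in f_i, and replace dx_i by d F_i = (∂F_i/∂u) du + (∂F_i/∂v) dv.
  For the x component: f_1(F) = -1; d F_1 = (-4*u) du + (0) dv
  For the y component: f_2(F) = 4*u*v - 9; d F_2 = (0) du + (0) dv
  For the z component: f_3(F) = 0; d F_3 = (2*v) du + (2*u) dv
Combining and collecting du, dv coefficients:
  coeff of du: 4*u
  coeff of dv: 0
F^* omega = (4*u) du.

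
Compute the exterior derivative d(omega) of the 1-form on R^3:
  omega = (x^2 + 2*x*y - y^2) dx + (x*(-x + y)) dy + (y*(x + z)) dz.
d(omega) = (-4*x + 3*y) dx ∧ dy + (y) dx ∧ dz + (x + z) dy ∧ dz

For a 1-form omega = sum_i f_i dx_i, the exterior derivative is
  d(omega) = sum_{i < j} (∂f_j/∂x_i - ∂f_i/∂x_j) dx_i ∧ dx_j.
  coefficient of dx ∧ dy: ∂f_2/∂x - ∂f_1/∂y = ∂(x*(-x + y))/∂x - ∂(x^2 + 2*x*y - y^2)/∂y = -4*x + 3*y
  coefficient of dx ∧ dz: ∂f_3/∂x - ∂f_1/∂z = ∂(y*(x + z))/∂x - ∂(x^2 + 2*x*y - y^2)/∂z = y
  coefficient of dy ∧ dz: ∂f_3/∂y - ∂f_2/∂z = ∂(y*(x + z))/∂y - ∂(x*(-x + y))/∂z = x + z
Assembling: d(omega) = (-4*x + 3*y) dx ∧ dy + (y) dx ∧ dz + (x + z) dy ∧ dz.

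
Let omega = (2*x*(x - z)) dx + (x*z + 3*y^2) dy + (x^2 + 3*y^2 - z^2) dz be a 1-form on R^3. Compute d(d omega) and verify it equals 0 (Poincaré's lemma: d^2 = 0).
d(d omega) = 0

Step 1: d omega = sum_{i<j} (∂f_j/∂x_i - ∂f_i/∂x_j) dx_i ∧ dx_j:
  coeff of dx ∧ dy: z
  coeff of dx ∧ dz: 4*x
  coeff of dy ∧ dz: -x + 6*y
Step 2: Apply d again to each 2-form coefficient. The only possible 3-form in R^3 is dx ∧ dy ∧ dz, with coefficient
  ∂(coeff of dy∧dz)/∂x - ∂(coeff of dx∧dz)/∂y + ∂(coeff of dx∧dy)/∂z
  = ∂/∂x (-x + 6*y) - ∂/∂y (4*x) + ∂/∂z (z).
Each of these terms simplifies to sums of mixed partials that cancel in pairs. The result is 0 (by equality of mixed partials for smooth functions — Schwarz / Clairaut).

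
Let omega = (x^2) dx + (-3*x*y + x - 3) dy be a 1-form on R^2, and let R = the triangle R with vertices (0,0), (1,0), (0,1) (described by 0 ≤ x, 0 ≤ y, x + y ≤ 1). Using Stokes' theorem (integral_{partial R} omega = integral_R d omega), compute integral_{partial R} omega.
integral_(partial R) omega = 0

Stokes: integral_partial_R omega = integral_R d omega with d omega = (∂Q/∂x - ∂P/∂y) dx ∧ dy.
  ∂Q/∂x = 1 - 3*y
  ∂P/∂y = 0
  integrand = ∂Q/∂x - ∂P/∂y = 1 - 3*y.
Integrating over R: integral_0^1 integral_0^{1-x} (1 - 3*y) dy dx = 0.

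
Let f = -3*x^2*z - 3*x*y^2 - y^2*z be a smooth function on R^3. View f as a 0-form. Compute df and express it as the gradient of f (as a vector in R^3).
df = (-6*x*z - 3*y^2) dx + (2*y*(-3*x - z)) dy + (-3*x^2 - y^2) dz; grad f = (-6*x*z - 3*y^2, 2*y*(-3*x - z), -3*x^2 - y^2)

For a 0-form f, d f = (∂f/∂x) dx + (∂f/∂y) dy + (∂f/∂z) dz. The components of the vector representation are exactly the entries of grad f in Cartesian coordinates:
  ∂f/∂x = -6*x*z - 3*y^2
  ∂f/∂y = 2*y*(-3*x - z)
  ∂f/∂z = -3*x^2 - y^2.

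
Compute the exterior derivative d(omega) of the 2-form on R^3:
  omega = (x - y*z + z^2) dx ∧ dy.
d(omega) = (-y + 2*z) dx ∧ dy ∧ dz

For a 2-form omega = sum_{i<j} g_{ij} dx_i ∧ dx_j, the exterior derivative is
  d(omega) = sum_{i<j} d(g_{ij}) ∧ dx_i ∧ dx_j = sum_{i<j, k} (∂g_{ij}/∂x_k) dx_k ∧ dx_i ∧ dx_j.
Expand each term, using dx_k ∧ dx_i ∧ dx_j = sgn(permutation) dx_{(a)} ∧ dx_{(b)} ∧ dx_{(c)} with (a < b < c) sorted:
  d(x - y*z + z^2) includes (∂/∂z)(x - y*z + z^2) dz = (-y + 2*z) dz, which multiplied by dx ∧ dy gives (-y + 2*z) dx ∧ dy ∧ dz
Collecting like 3-forms: d(omega) = (-y + 2*z) dx ∧ dy ∧ dz.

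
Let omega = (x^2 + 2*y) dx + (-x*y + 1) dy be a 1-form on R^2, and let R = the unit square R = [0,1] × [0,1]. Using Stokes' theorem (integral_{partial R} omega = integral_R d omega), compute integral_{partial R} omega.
integral_(partial R) omega = -5/2

Stokes: integral_partial_R omega = integral_R d omega with d omega = (∂Q/∂x - ∂P/∂y) dx ∧ dy.
  ∂Q/∂x = -y
  ∂P/∂y = 2
  integrand = ∂Q/∂x - ∂P/∂y = -y - 2.
Integrating over R: integral_0^1 integral_0^1 (-y - 2) dx dy = -5/2.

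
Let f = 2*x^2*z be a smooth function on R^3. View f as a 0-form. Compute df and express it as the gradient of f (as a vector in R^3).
df = (4*x*z) dx + (0) dy + (2*x^2) dz; grad f = (4*x*z, 0, 2*x^2)

For a 0-form f, d f = (∂f/∂x) dx + (∂f/∂y) dy + (∂f/∂z) dz. The components of the vector representation are exactly the entries of grad f in Cartesian coordinates:
  ∂f/∂x = 4*x*z
  ∂f/∂y = 0
  ∂f/∂z = 2*x^2.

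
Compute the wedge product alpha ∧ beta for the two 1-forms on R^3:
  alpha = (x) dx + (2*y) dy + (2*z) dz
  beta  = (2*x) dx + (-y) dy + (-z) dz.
alpha ∧ beta = (-5*x*y) dx ∧ dy + (-5*x*z) dx ∧ dz

Distribute the wedge, using dx_i ∧ dx_j = -dx_j ∧ dx_i and dx_i ∧ dx_i = 0. For each pair (i, j) with i < j, the coefficient of dx_i ∧ dx_j in alpha ∧ beta is (alpha_i * beta_j - alpha_j * beta_i). Collecting: alpha ∧ beta = (-5*x*y) dx ∧ dy + (-5*x*z) dx ∧ dz.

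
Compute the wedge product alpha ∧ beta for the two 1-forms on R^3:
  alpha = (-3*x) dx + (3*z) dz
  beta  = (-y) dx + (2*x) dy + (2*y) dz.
alpha ∧ beta = (-6*x^2) dx ∧ dy + (3*y*(-2*x + z)) dx ∧ dz + (-6*x*z) dy ∧ dz

Distribute the wedge, using dx_i ∧ dx_j = -dx_j ∧ dx_i and dx_i ∧ dx_i = 0. For each pair (i, j) with i < j, the coefficient of dx_i ∧ dx_j in alpha ∧ beta is (alpha_i * beta_j - alpha_j * beta_i). Collecting: alpha ∧ beta = (-6*x^2) dx ∧ dy + (3*y*(-2*x + z)) dx ∧ dz + (-6*x*z) dy ∧ dz.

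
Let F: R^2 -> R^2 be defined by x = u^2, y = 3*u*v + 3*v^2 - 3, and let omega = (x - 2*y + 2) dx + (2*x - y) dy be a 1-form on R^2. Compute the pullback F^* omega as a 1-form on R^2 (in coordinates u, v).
F^* omega = (2*u^3 - 6*u^2*v - 21*u*v^2 + 16*u - 9*v^3 + 9*v) du + (6*u^3 + 3*u^2*v - 27*u*v^2 + 9*u - 18*v^3 + 18*v) dv

Using F^*(f dg) = (f ∘ F) d(g ∘ F), substitute each coordinate x_i by F_i(u, v) in f_i, and replace dx_i by d F_i = (∂F_i/∂u) du + (∂F_i/∂v) dv.
  For the x component: f_1(F) = u^2 - 6*u*v - 6*v^2 + 8; d F_1 = (2*u) du + (0) dv
  For the y component: f_2(F) = 2*u^2 - 3*u*v - 3*v^2 + 3; d F_2 = (3*v) du + (3*u + 6*v) dv
Combining and collecting du, dv coefficients:
  coeff of du: 2*u^3 - 6*u^2*v - 21*u*v^2 + 16*u - 9*v^3 + 9*v
  coeff of dv: 6*u^3 + 3*u^2*v - 27*u*v^2 + 9*u - 18*v^3 + 18*v
F^* omega = (2*u^3 - 6*u^2*v - 21*u*v^2 + 16*u - 9*v^3 + 9*v) du + (6*u^3 + 3*u^2*v - 27*u*v^2 + 9*u - 18*v^3 + 18*v) dv.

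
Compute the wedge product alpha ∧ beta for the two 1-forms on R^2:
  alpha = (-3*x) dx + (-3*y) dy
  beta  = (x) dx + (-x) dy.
alpha ∧ beta = (3*x*(x + y)) dx ∧ dy

Distribute the wedge, using dx_i ∧ dx_j = -dx_j ∧ dx_i and dx_i ∧ dx_i = 0. For each pair (i, j) with i < j, the coefficient of dx_i ∧ dx_j in alpha ∧ beta is (alpha_i * beta_j - alpha_j * beta_i). Collecting: alpha ∧ beta = (3*x*(x + y)) dx ∧ dy.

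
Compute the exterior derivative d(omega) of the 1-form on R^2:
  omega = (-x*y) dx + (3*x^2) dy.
d(omega) = (7*x) dx ∧ dy

For a 1-form omega = sum_i f_i dx_i, the exterior derivative is
  d(omega) = sum_{i < j} (∂f_j/∂x_i - ∂f_i/∂x_j) dx_i ∧ dx_j.
  coefficient of dx ∧ dy: ∂f_2/∂x - ∂f_1/∂y = ∂(3*x^2)/∂x - ∂(-x*y)/∂y = 7*x
Assembling: d(omega) = (7*x) dx ∧ dy.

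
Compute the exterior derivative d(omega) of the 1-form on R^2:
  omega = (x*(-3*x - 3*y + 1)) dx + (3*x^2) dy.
d(omega) = (9*x) dx ∧ dy

For a 1-form omega = sum_i f_i dx_i, the exterior derivative is
  d(omega) = sum_{i < j} (∂f_j/∂x_i - ∂f_i/∂x_j) dx_i ∧ dx_j.
  coefficient of dx ∧ dy: ∂f_2/∂x - ∂f_1/∂y = ∂(3*x^2)/∂x - ∂(x*(-3*x - 3*y + 1))/∂y = 9*x
Assembling: d(omega) = (9*x) dx ∧ dy.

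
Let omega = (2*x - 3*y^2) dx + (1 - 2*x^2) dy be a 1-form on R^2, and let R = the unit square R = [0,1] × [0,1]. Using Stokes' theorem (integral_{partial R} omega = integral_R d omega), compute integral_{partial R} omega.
integral_(partial R) omega = 1

Stokes: integral_partial_R omega = integral_R d omega with d omega = (∂Q/∂x - ∂P/∂y) dx ∧ dy.
  ∂Q/∂x = -4*x
  ∂P/∂y = -6*y
  integrand = ∂Q/∂x - ∂P/∂y = -4*x + 6*y.
Integrating over R: integral_0^1 integral_0^1 (-4*x + 6*y) dx dy = 1.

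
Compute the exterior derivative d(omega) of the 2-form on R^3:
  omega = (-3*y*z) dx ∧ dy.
d(omega) = (-3*y) dx ∧ dy ∧ dz

For a 2-form omega = sum_{i<j} g_{ij} dx_i ∧ dx_j, the exterior derivative is
  d(omega) = sum_{i<j} d(g_{ij}) ∧ dx_i ∧ dx_j = sum_{i<j, k} (∂g_{ij}/∂x_k) dx_k ∧ dx_i ∧ dx_j.
Expand each term, using dx_k ∧ dx_i ∧ dx_j = sgn(permutation) dx_{(a)} ∧ dx_{(b)} ∧ dx_{(c)} with (a < b < c) sorted:
  d(-3*y*z) includes (∂/∂z)(-3*y*z) dz = (-3*y) dz, which multiplied by dx ∧ dy gives (-3*y) dx ∧ dy ∧ dz
Collecting like 3-forms: d(omega) = (-3*y) dx ∧ dy ∧ dz.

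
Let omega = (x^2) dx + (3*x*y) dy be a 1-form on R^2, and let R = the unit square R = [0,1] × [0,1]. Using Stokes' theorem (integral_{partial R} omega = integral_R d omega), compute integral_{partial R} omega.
integral_(partial R) omega = 3/2

Stokes: integral_partial_R omega = integral_R d omega with d omega = (∂Q/∂x - ∂P/∂y) dx ∧ dy.
  ∂Q/∂x = 3*y
  ∂P/∂y = 0
  integrand = ∂Q/∂x - ∂P/∂y = 3*y.
Integrating over R: integral_0^1 integral_0^1 (3*y) dx dy = 3/2.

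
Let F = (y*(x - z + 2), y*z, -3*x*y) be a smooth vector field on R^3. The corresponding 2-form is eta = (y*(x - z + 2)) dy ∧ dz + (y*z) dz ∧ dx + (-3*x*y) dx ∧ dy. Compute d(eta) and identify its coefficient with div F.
d(eta) = (y + z) dx ∧ dy ∧ dz; div F = y + z

For a 2-form in R^3 of the form above, applying d gives a 3-form with coefficient ∂P/∂x + ∂Q/∂y + ∂R/∂z:
  ∂P/∂x = y
  ∂Q/∂y = z
  ∂R/∂z = 0
Sum = y + z, which is exactly div F.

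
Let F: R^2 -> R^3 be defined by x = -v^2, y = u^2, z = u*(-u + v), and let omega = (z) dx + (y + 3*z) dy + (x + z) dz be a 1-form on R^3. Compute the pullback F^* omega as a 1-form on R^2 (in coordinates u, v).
F^* omega = (-2*u^3 + 3*u^2*v + 3*u*v^2 - v^3) du + (u*(-u^2 + 3*u*v - 3*v^2)) dv

Using F^*(f dg) = (f ∘ F) d(g ∘ F), substitute each coordinate x_i by F_i(u, v) in f_i, and replace dx_i by d F_i = (∂F_i/∂u) du + (∂F_i/∂v) dv.
  For the x component: f_1(F) = u*(-u + v); d F_1 = (0) du + (-2*v) dv
  For the y component: f_2(F) = u*(-2*u + 3*v); d F_2 = (2*u) du + (0) dv
  For the z component: f_3(F) = -u^2 + u*v - v^2; d F_3 = (-2*u + v) du + (u) dv
Combining and collecting du, dv coefficients:
  coeff of du: -2*u^3 + 3*u^2*v + 3*u*v^2 - v^3
  coeff of dv: u*(-u^2 + 3*u*v - 3*v^2)
F^* omega = (-2*u^3 + 3*u^2*v + 3*u*v^2 - v^3) du + (u*(-u^2 + 3*u*v - 3*v^2)) dv.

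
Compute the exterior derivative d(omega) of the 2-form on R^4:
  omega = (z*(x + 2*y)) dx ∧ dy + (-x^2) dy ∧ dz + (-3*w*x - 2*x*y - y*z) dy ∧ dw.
d(omega) = (-x + 2*y) dx ∧ dy ∧ dz + (-3*w - 2*y) dx ∧ dy ∧ dw + (y) dy ∧ dz ∧ dw

For a 2-form omega = sum_{i<j} g_{ij} dx_i ∧ dx_j, the exterior derivative is
  d(omega) = sum_{i<j} d(g_{ij}) ∧ dx_i ∧ dx_j = sum_{i<j, k} (∂g_{ij}/∂x_k) dx_k ∧ dx_i ∧ dx_j.
Expand each term, using dx_k ∧ dx_i ∧ dx_j = sgn(permutation) dx_{(a)} ∧ dx_{(b)} ∧ dx_{(c)} with (a < b < c) sorted:
  d(z*(x + 2*y)) includes (∂/∂z)(z*(x + 2*y)) dz = (x + 2*y) dz, which multiplied by dx ∧ dy gives (x + 2*y) dx ∧ dy ∧ dz
  d(-x^2) includes (∂/∂x)(-x^2) dx = (-2*x) dx, which multiplied by dy ∧ dz gives (-2*x) dx ∧ dy ∧ dz
  d(-3*w*x - 2*x*y - y*z) includes (∂/∂x)(-3*w*x - 2*x*y - y*z) dx = (-3*w - 2*y) dx, which multiplied by dy ∧ dw gives (-3*w - 2*y) dx ∧ dy ∧ dw
  d(-3*w*x - 2*x*y - y*z) includes (∂/∂z)(-3*w*x - 2*x*y - y*z) dz = (-y) dz, which multiplied by dy ∧ dw gives (y) dy ∧ dz ∧ dw
Collecting like 3-forms: d(omega) = (-x + 2*y) dx ∧ dy ∧ dz + (-3*w - 2*y) dx ∧ dy ∧ dw + (y) dy ∧ dz ∧ dw.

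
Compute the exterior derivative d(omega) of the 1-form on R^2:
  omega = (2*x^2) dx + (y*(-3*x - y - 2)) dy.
d(omega) = (-3*y) dx ∧ dy

For a 1-form omega = sum_i f_i dx_i, the exterior derivative is
  d(omega) = sum_{i < j} (∂f_j/∂x_i - ∂f_i/∂x_j) dx_i ∧ dx_j.
  coefficient of dx ∧ dy: ∂f_2/∂x - ∂f_1/∂y = ∂(y*(-3*x - y - 2))/∂x - ∂(2*x^2)/∂y = -3*y
Assembling: d(omega) = (-3*y) dx ∧ dy.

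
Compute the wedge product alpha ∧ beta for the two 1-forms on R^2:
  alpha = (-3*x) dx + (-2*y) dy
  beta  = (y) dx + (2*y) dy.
alpha ∧ beta = (2*y*(-3*x + y)) dx ∧ dy

Distribute the wedge, using dx_i ∧ dx_j = -dx_j ∧ dx_i and dx_i ∧ dx_i = 0. For each pair (i, j) with i < j, the coefficient of dx_i ∧ dx_j in alpha ∧ beta is (alpha_i * beta_j - alpha_j * beta_i). Collecting: alpha ∧ beta = (2*y*(-3*x + y)) dx ∧ dy.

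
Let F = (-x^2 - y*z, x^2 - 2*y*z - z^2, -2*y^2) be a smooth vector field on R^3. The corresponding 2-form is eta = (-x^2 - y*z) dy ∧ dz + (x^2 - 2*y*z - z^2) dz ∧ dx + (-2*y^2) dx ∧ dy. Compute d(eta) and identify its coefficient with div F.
d(eta) = (-2*x - 2*z) dx ∧ dy ∧ dz; div F = -2*x - 2*z

For a 2-form in R^3 of the form above, applying d gives a 3-form with coefficient ∂P/∂x + ∂Q/∂y + ∂R/∂z:
  ∂P/∂x = -2*x
  ∂Q/∂y = -2*z
  ∂R/∂z = 0
Sum = -2*x - 2*z, which is exactly div F.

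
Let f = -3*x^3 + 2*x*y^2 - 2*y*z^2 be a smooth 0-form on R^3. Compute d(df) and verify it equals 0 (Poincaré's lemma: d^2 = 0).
d(df) = 0

Step 1: df = sum_i (∂f/∂x_i) dx_i = (-9*x^2 + 2*y^2) dx + (4*x*y - 2*z^2) dy + (-4*y*z) dz.
Step 2: Apply d again. Using the 1-form formula, the coefficient of dx ∧ dy in d(df) is ∂^2 f/∂x ∂y - ∂^2 f/∂y ∂x = (4*y) - (4*y) = 0 (equality of mixed partials for smooth f).
Similarly for dx ∧ dz and dy ∧ dz — all coefficients vanish. So d(df) = 0.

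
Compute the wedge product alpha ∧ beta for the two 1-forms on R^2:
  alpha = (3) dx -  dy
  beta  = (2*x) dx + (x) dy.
alpha ∧ beta = (5*x) dx ∧ dy

Distribute the wedge, using dx_i ∧ dx_j = -dx_j ∧ dx_i and dx_i ∧ dx_i = 0. For each pair (i, j) with i < j, the coefficient of dx_i ∧ dx_j in alpha ∧ beta is (alpha_i * beta_j - alpha_j * beta_i). Collecting: alpha ∧ beta = (5*x) dx ∧ dy.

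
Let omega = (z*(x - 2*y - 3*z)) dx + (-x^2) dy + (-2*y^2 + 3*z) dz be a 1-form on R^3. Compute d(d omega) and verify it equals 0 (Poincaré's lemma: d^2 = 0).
d(d omega) = 0

Step 1: d omega = sum_{i<j} (∂f_j/∂x_i - ∂f_i/∂x_j) dx_i ∧ dx_j:
  coeff of dx ∧ dy: -2*x + 2*z
  coeff of dx ∧ dz: -x + 2*y + 6*z
  coeff of dy ∧ dz: -4*y
Step 2: Apply d again to each 2-form coefficient. The only possible 3-form in R^3 is dx ∧ dy ∧ dz, with coefficient
  ∂(coeff of dy∧dz)/∂x - ∂(coeff of dx∧dz)/∂y + ∂(coeff of dx∧dy)/∂z
  = ∂/∂x (-4*y) - ∂/∂y (-x + 2*y + 6*z) + ∂/∂z (-2*x + 2*z).
Each of these terms simplifies to sums of mixed partials that cancel in pairs. The result is 0 (by equality of mixed partials for smooth functions — Schwarz / Clairaut).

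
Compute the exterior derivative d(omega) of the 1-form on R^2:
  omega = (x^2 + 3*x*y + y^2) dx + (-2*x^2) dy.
d(omega) = (-7*x - 2*y) dx ∧ dy

For a 1-form omega = sum_i f_i dx_i, the exterior derivative is
  d(omega) = sum_{i < j} (∂f_j/∂x_i - ∂f_i/∂x_j) dx_i ∧ dx_j.
  coefficient of dx ∧ dy: ∂f_2/∂x - ∂f_1/∂y = ∂(-2*x^2)/∂x - ∂(x^2 + 3*x*y + y^2)/∂y = -7*x - 2*y
Assembling: d(omega) = (-7*x - 2*y) dx ∧ dy.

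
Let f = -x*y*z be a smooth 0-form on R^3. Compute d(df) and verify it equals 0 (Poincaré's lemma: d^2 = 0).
d(df) = 0

Step 1: df = sum_i (∂f/∂x_i) dx_i = (-y*z) dx + (-x*z) dy + (-x*y) dz.
Step 2: Apply d again. Using the 1-form formula, the coefficient of dx ∧ dy in d(df) is ∂^2 f/∂x ∂y - ∂^2 f/∂y ∂x = (-z) - (-z) = 0 (equality of mixed partials for smooth f).
Similarly for dx ∧ dz and dy ∧ dz — all coefficients vanish. So d(df) = 0.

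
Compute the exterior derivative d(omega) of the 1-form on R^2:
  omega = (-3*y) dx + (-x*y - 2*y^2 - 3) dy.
d(omega) = (3 - y) dx ∧ dy

For a 1-form omega = sum_i f_i dx_i, the exterior derivative is
  d(omega) = sum_{i < j} (∂f_j/∂x_i - ∂f_i/∂x_j) dx_i ∧ dx_j.
  coefficient of dx ∧ dy: ∂f_2/∂x - ∂f_1/∂y = ∂(-x*y - 2*y^2 - 3)/∂x - ∂(-3*y)/∂y = 3 - y
Assembling: d(omega) = (3 - y) dx ∧ dy.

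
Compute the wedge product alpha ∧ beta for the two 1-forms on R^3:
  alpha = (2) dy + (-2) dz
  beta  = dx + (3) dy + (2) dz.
alpha ∧ beta = (-2) dx ∧ dy + (10) dy ∧ dz + (2) dx ∧ dz

Distribute the wedge, using dx_i ∧ dx_j = -dx_j ∧ dx_i and dx_i ∧ dx_i = 0. For each pair (i, j) with i < j, the coefficient of dx_i ∧ dx_j in alpha ∧ beta is (alpha_i * beta_j - alpha_j * beta_i). Collecting: alpha ∧ beta = (-2) dx ∧ dy + (10) dy ∧ dz + (2) dx ∧ dz.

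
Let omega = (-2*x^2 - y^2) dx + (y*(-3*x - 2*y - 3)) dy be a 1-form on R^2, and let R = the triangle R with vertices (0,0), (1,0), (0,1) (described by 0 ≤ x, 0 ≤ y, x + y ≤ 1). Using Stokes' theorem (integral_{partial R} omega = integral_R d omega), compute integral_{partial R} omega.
integral_(partial R) omega = -1/6

Stokes: integral_partial_R omega = integral_R d omega with d omega = (∂Q/∂x - ∂P/∂y) dx ∧ dy.
  ∂Q/∂x = -3*y
  ∂P/∂y = -2*y
  integrand = ∂Q/∂x - ∂P/∂y = -y.
Integrating over R: integral_0^1 integral_0^{1-x} (-y) dy dx = -1/6.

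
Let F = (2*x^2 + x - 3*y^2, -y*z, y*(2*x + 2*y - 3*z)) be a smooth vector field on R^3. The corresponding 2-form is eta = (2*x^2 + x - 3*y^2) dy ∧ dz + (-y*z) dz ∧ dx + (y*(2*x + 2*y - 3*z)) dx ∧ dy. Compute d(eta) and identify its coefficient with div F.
d(eta) = (4*x - 3*y - z + 1) dx ∧ dy ∧ dz; div F = 4*x - 3*y - z + 1

For a 2-form in R^3 of the form above, applying d gives a 3-form with coefficient ∂P/∂x + ∂Q/∂y + ∂R/∂z:
  ∂P/∂x = 4*x + 1
  ∂Q/∂y = -z
  ∂R/∂z = -3*y
Sum = 4*x - 3*y - z + 1, which is exactly div F.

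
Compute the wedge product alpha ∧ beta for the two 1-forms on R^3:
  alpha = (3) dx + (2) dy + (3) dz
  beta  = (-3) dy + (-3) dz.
alpha ∧ beta = (-9) dx ∧ dy + (-9) dx ∧ dz + (3) dy ∧ dz

Distribute the wedge, using dx_i ∧ dx_j = -dx_j ∧ dx_i and dx_i ∧ dx_i = 0. For each pair (i, j) with i < j, the coefficient of dx_i ∧ dx_j in alpha ∧ beta is (alpha_i * beta_j - alpha_j * beta_i). Collecting: alpha ∧ beta = (-9) dx ∧ dy + (-9) dx ∧ dz + (3) dy ∧ dz.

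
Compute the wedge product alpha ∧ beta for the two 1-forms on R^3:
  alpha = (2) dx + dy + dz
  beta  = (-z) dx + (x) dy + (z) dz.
alpha ∧ beta = (2*x + z) dx ∧ dy + (3*z) dx ∧ dz + (-x + z) dy ∧ dz

Distribute the wedge, using dx_i ∧ dx_j = -dx_j ∧ dx_i and dx_i ∧ dx_i = 0. For each pair (i, j) with i < j, the coefficient of dx_i ∧ dx_j in alpha ∧ beta is (alpha_i * beta_j - alpha_j * beta_i). Collecting: alpha ∧ beta = (2*x + z) dx ∧ dy + (3*z) dx ∧ dz + (-x + z) dy ∧ dz.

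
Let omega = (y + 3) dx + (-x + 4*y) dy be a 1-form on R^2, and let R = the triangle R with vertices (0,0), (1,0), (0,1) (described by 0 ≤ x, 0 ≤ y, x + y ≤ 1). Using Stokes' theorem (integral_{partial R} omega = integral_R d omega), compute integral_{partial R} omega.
integral_(partial R) omega = -1

Stokes: integral_partial_R omega = integral_R d omega with d omega = (∂Q/∂x - ∂P/∂y) dx ∧ dy.
  ∂Q/∂x = -1
  ∂P/∂y = 1
  integrand = ∂Q/∂x - ∂P/∂y = -2.
Integrating over R: integral_0^1 integral_0^{1-x} (-2) dy dx = -1.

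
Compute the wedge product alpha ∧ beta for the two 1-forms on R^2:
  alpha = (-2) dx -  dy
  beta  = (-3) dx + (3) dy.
alpha ∧ beta = (-9) dx ∧ dy

Distribute the wedge, using dx_i ∧ dx_j = -dx_j ∧ dx_i and dx_i ∧ dx_i = 0. For each pair (i, j) with i < j, the coefficient of dx_i ∧ dx_j in alpha ∧ beta is (alpha_i * beta_j - alpha_j * beta_i). Collecting: alpha ∧ beta = (-9) dx ∧ dy.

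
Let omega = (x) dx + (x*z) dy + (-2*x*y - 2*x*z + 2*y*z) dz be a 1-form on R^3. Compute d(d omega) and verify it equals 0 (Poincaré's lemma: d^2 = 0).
d(d omega) = 0

Step 1: d omega = sum_{i<j} (∂f_j/∂x_i - ∂f_i/∂x_j) dx_i ∧ dx_j:
  coeff of dx ∧ dy: z
  coeff of dx ∧ dz: -2*y - 2*z
  coeff of dy ∧ dz: -3*x + 2*z
Step 2: Apply d again to each 2-form coefficient. The only possible 3-form in R^3 is dx ∧ dy ∧ dz, with coefficient
  ∂(coeff of dy∧dz)/∂x - ∂(coeff of dx∧dz)/∂y + ∂(coeff of dx∧dy)/∂z
  = ∂/∂x (-3*x + 2*z) - ∂/∂y (-2*y - 2*z) + ∂/∂z (z).
Each of these terms simplifies to sums of mixed partials that cancel in pairs. The result is 0 (by equality of mixed partials for smooth functions — Schwarz / Clairaut).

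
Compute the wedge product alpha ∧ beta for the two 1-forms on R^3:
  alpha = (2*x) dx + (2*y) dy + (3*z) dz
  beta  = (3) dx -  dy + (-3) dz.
alpha ∧ beta = (-2*x - 6*y) dx ∧ dy + (-6*x - 9*z) dx ∧ dz + (-6*y + 3*z) dy ∧ dz

Distribute the wedge, using dx_i ∧ dx_j = -dx_j ∧ dx_i and dx_i ∧ dx_i = 0. For each pair (i, j) with i < j, the coefficient of dx_i ∧ dx_j in alpha ∧ beta is (alpha_i * beta_j - alpha_j * beta_i). Collecting: alpha ∧ beta = (-2*x - 6*y) dx ∧ dy + (-6*x - 9*z) dx ∧ dz + (-6*y + 3*z) dy ∧ dz.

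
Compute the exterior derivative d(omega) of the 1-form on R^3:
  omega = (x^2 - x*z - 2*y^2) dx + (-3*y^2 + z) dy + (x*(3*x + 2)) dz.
d(omega) = (4*y) dx ∧ dy + (7*x + 2) dx ∧ dz + (-1) dy ∧ dz

For a 1-form omega = sum_i f_i dx_i, the exterior derivative is
  d(omega) = sum_{i < j} (∂f_j/∂x_i - ∂f_i/∂x_j) dx_i ∧ dx_j.
  coefficient of dx ∧ dy: ∂f_2/∂x - ∂f_1/∂y = ∂(-3*y^2 + z)/∂x - ∂(x^2 - x*z - 2*y^2)/∂y = 4*y
  coefficient of dx ∧ dz: ∂f_3/∂x - ∂f_1/∂z = ∂(x*(3*x + 2))/∂x - ∂(x^2 - x*z - 2*y^2)/∂z = 7*x + 2
  coefficient of dy ∧ dz: ∂f_3/∂y - ∂f_2/∂z = ∂(x*(3*x + 2))/∂y - ∂(-3*y^2 + z)/∂z = -1
Assembling: d(omega) = (4*y) dx ∧ dy + (7*x + 2) dx ∧ dz + (-1) dy ∧ dz.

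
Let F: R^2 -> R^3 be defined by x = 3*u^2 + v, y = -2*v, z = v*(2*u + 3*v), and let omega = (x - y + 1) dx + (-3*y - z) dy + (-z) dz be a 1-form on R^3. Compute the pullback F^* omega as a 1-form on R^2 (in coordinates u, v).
F^* omega = (18*u^3 - 4*u*v^2 + 18*u*v + 6*u - 6*v^3) du + (-4*u^2*v + 3*u^2 - 18*u*v^2 + 4*u*v - 18*v^3 + 6*v^2 - 9*v + 1) dv

Using F^*(f dg) = (f ∘ F) d(g ∘ F), substitute each coordinate x_i by F_i(u, v) in f_i, and replace dx_i by d F_i = (∂F_i/∂u) du + (∂F_i/∂v) dv.
  For the x component: f_1(F) = 3*u^2 + 3*v + 1; d F_1 = (6*u) du + (1) dv
  For the y component: f_2(F) = v*(-2*u - 3*v + 6); d F_2 = (0) du + (-2) dv
  For the z component: f_3(F) = v*(-2*u - 3*v); d F_3 = (2*v) du + (2*u + 6*v) dv
Combining and collecting du, dv coefficients:
  coeff of du: 18*u^3 - 4*u*v^2 + 18*u*v + 6*u - 6*v^3
  coeff of dv: -4*u^2*v + 3*u^2 - 18*u*v^2 + 4*u*v - 18*v^3 + 6*v^2 - 9*v + 1
F^* omega = (18*u^3 - 4*u*v^2 + 18*u*v + 6*u - 6*v^3) du + (-4*u^2*v + 3*u^2 - 18*u*v^2 + 4*u*v - 18*v^3 + 6*v^2 - 9*v + 1) dv.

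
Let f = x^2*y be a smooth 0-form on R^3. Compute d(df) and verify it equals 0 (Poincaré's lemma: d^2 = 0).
d(df) = 0

Step 1: df = sum_i (∂f/∂x_i) dx_i = (2*x*y) dx + (x^2) dy + (0) dz.
Step 2: Apply d again. Using the 1-form formula, the coefficient of dx ∧ dy in d(df) is ∂^2 f/∂x ∂y - ∂^2 f/∂y ∂x = (2*x) - (2*x) = 0 (equality of mixed partials for smooth f).
Similarly for dx ∧ dz and dy ∧ dz — all coefficients vanish. So d(df) = 0.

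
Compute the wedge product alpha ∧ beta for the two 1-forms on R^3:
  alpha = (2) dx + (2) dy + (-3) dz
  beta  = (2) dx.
alpha ∧ beta = (-4) dx ∧ dy + (6) dx ∧ dz

Distribute the wedge, using dx_i ∧ dx_j = -dx_j ∧ dx_i and dx_i ∧ dx_i = 0. For each pair (i, j) with i < j, the coefficient of dx_i ∧ dx_j in alpha ∧ beta is (alpha_i * beta_j - alpha_j * beta_i). Collecting: alpha ∧ beta = (-4) dx ∧ dy + (6) dx ∧ dz.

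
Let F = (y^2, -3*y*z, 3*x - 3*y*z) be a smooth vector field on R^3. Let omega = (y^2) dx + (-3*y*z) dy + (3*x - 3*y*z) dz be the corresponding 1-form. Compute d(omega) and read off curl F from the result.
d(omega) = (3*y - 3*z) dy ∧ dz + (-3) dz ∧ dx + (-2*y) dx ∧ dy; curl F = (3*y - 3*z, -3, -2*y)

d omega = sum_{i<j} (∂f_j/∂x_i - ∂f_i/∂x_j) dx_i ∧ dx_j. Under the identification (dy ∧ dz, dz ∧ dx, dx ∧ dy) ↔ (e_x, e_y, e_z), the coefficients are exactly the components of curl F. Compute:
  ∂R/∂y - ∂Q/∂z = (-3*z) - (-3*y) = 3*y - 3*z
  ∂P/∂z - ∂R/∂x = (0) - (3) = -3
  ∂Q/∂x - ∂P/∂y = (0) - (2*y) = -2*y.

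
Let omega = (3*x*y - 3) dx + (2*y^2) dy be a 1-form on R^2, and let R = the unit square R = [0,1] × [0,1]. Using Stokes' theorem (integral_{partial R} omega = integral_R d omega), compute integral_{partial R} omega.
integral_(partial R) omega = -3/2

Stokes: integral_partial_R omega = integral_R d omega with d omega = (∂Q/∂x - ∂P/∂y) dx ∧ dy.
  ∂Q/∂x = 0
  ∂P/∂y = 3*x
  integrand = ∂Q/∂x - ∂P/∂y = -3*x.
Integrating over R: integral_0^1 integral_0^1 (-3*x) dx dy = -3/2.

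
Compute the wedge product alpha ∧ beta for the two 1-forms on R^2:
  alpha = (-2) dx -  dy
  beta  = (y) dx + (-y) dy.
alpha ∧ beta = (3*y) dx ∧ dy

Distribute the wedge, using dx_i ∧ dx_j = -dx_j ∧ dx_i and dx_i ∧ dx_i = 0. For each pair (i, j) with i < j, the coefficient of dx_i ∧ dx_j in alpha ∧ beta is (alpha_i * beta_j - alpha_j * beta_i). Collecting: alpha ∧ beta = (3*y) dx ∧ dy.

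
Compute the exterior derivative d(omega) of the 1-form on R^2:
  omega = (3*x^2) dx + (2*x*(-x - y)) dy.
d(omega) = (-4*x - 2*y) dx ∧ dy

For a 1-form omega = sum_i f_i dx_i, the exterior derivative is
  d(omega) = sum_{i < j} (∂f_j/∂x_i - ∂f_i/∂x_j) dx_i ∧ dx_j.
  coefficient of dx ∧ dy: ∂f_2/∂x - ∂f_1/∂y = ∂(2*x*(-x - y))/∂x - ∂(3*x^2)/∂y = -4*x - 2*y
Assembling: d(omega) = (-4*x - 2*y) dx ∧ dy.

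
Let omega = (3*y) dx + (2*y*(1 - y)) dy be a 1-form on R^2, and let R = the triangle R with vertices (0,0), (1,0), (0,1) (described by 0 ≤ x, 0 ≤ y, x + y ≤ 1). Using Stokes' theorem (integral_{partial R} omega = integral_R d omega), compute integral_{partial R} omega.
integral_(partial R) omega = -3/2

Stokes: integral_partial_R omega = integral_R d omega with d omega = (∂Q/∂x - ∂P/∂y) dx ∧ dy.
  ∂Q/∂x = 0
  ∂P/∂y = 3
  integrand = ∂Q/∂x - ∂P/∂y = -3.
Integrating over R: integral_0^1 integral_0^{1-x} (-3) dy dx = -3/2.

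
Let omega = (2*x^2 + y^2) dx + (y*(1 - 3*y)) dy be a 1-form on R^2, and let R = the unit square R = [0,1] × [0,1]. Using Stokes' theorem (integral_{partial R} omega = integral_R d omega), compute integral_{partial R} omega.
integral_(partial R) omega = -1

Stokes: integral_partial_R omega = integral_R d omega with d omega = (∂Q/∂x - ∂P/∂y) dx ∧ dy.
  ∂Q/∂x = 0
  ∂P/∂y = 2*y
  integrand = ∂Q/∂x - ∂P/∂y = -2*y.
Integrating over R: integral_0^1 integral_0^1 (-2*y) dx dy = -1.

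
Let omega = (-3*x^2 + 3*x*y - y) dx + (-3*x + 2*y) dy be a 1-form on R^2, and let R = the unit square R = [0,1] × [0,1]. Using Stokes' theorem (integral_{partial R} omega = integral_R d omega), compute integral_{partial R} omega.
integral_(partial R) omega = -7/2

Stokes: integral_partial_R omega = integral_R d omega with d omega = (∂Q/∂x - ∂P/∂y) dx ∧ dy.
  ∂Q/∂x = -3
  ∂P/∂y = 3*x - 1
  integrand = ∂Q/∂x - ∂P/∂y = -3*x - 2.
Integrating over R: integral_0^1 integral_0^1 (-3*x - 2) dx dy = -7/2.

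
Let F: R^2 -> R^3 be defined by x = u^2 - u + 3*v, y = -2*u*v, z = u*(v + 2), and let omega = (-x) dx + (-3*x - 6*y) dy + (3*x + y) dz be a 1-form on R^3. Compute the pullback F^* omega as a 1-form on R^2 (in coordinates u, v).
F^* omega = (-2*u^3 + 9*u^2*v + 9*u^2 - 26*u*v^2 - 19*u*v - 7*u + 27*v^2 + 21*v) du + (9*u^3 - 26*u^2*v - 12*u^2 + 27*u*v + 3*u - 9*v) dv

Using F^*(f dg) = (f ∘ F) d(g ∘ F), substitute each coordinate x_i by F_i(u, v) in f_i, and replace dx_i by d F_i = (∂F_i/∂u) du + (∂F_i/∂v) dv.
  For the x component: f_1(F) = -u^2 + u - 3*v; d F_1 = (2*u - 1) du + (3) dv
  For the y component: f_2(F) = -3*u^2 + 12*u*v + 3*u - 9*v; d F_2 = (-2*v) du + (-2*u) dv
  For the z component: f_3(F) = 3*u^2 - 2*u*v - 3*u + 9*v; d F_3 = (v + 2) du + (u) dv
Combining and collecting du, dv coefficients:
  coeff of du: -2*u^3 + 9*u^2*v + 9*u^2 - 26*u*v^2 - 19*u*v - 7*u + 27*v^2 + 21*v
  coeff of dv: 9*u^3 - 26*u^2*v - 12*u^2 + 27*u*v + 3*u - 9*v
F^* omega = (-2*u^3 + 9*u^2*v + 9*u^2 - 26*u*v^2 - 19*u*v - 7*u + 27*v^2 + 21*v) du + (9*u^3 - 26*u^2*v - 12*u^2 + 27*u*v + 3*u - 9*v) dv.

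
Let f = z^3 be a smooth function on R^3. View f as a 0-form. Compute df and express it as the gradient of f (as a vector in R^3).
df = (0) dx + (0) dy + (3*z^2) dz; grad f = (0, 0, 3*z^2)

For a 0-form f, d f = (∂f/∂x) dx + (∂f/∂y) dy + (∂f/∂z) dz. The components of the vector representation are exactly the entries of grad f in Cartesian coordinates:
  ∂f/∂x = 0
  ∂f/∂y = 0
  ∂f/∂z = 3*z^2.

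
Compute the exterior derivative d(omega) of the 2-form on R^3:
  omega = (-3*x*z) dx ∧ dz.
d(omega) = 0

For a 2-form omega = sum_{i<j} g_{ij} dx_i ∧ dx_j, the exterior derivative is
  d(omega) = sum_{i<j} d(g_{ij}) ∧ dx_i ∧ dx_j = sum_{i<j, k} (∂g_{ij}/∂x_k) dx_k ∧ dx_i ∧ dx_j.
Expand each term, using dx_k ∧ dx_i ∧ dx_j = sgn(permutation) dx_{(a)} ∧ dx_{(b)} ∧ dx_{(c)} with (a < b < c) sorted:

Collecting like 3-forms: d(omega) = 0.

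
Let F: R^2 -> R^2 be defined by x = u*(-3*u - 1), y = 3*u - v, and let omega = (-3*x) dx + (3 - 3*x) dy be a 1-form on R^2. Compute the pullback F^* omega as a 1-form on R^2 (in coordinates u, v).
F^* omega = (-54*u^3 + 6*u + 9) du + (-9*u^2 - 3*u - 3) dv

Using F^*(f dg) = (f ∘ F) d(g ∘ F), substitute each coordinate x_i by F_i(u, v) in f_i, and replace dx_i by d F_i = (∂F_i/∂u) du + (∂F_i/∂v) dv.
  For the x component: f_1(F) = 3*u*(3*u + 1); d F_1 = (-6*u - 1) du + (0) dv
  For the y component: f_2(F) = 9*u^2 + 3*u + 3; d F_2 = (3) du + (-1) dv
Combining and collecting du, dv coefficients:
  coeff of du: -54*u^3 + 6*u + 9
  coeff of dv: -9*u^2 - 3*u - 3
F^* omega = (-54*u^3 + 6*u + 9) du + (-9*u^2 - 3*u - 3) dv.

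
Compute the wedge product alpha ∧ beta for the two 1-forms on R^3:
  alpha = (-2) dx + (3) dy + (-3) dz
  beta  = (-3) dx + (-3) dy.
alpha ∧ beta = (15) dx ∧ dy + (-9) dx ∧ dz + (-9) dy ∧ dz

Distribute the wedge, using dx_i ∧ dx_j = -dx_j ∧ dx_i and dx_i ∧ dx_i = 0. For each pair (i, j) with i < j, the coefficient of dx_i ∧ dx_j in alpha ∧ beta is (alpha_i * beta_j - alpha_j * beta_i). Collecting: alpha ∧ beta = (15) dx ∧ dy + (-9) dx ∧ dz + (-9) dy ∧ dz.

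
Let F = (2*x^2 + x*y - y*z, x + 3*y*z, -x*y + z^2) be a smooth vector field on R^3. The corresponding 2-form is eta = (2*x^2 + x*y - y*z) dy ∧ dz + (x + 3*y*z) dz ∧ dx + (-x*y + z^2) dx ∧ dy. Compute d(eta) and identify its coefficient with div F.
d(eta) = (4*x + y + 5*z) dx ∧ dy ∧ dz; div F = 4*x + y + 5*z

For a 2-form in R^3 of the form above, applying d gives a 3-form with coefficient ∂P/∂x + ∂Q/∂y + ∂R/∂z:
  ∂P/∂x = 4*x + y
  ∂Q/∂y = 3*z
  ∂R/∂z = 2*z
Sum = 4*x + y + 5*z, which is exactly div F.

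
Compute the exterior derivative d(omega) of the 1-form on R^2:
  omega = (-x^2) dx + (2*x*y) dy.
d(omega) = (2*y) dx ∧ dy

For a 1-form omega = sum_i f_i dx_i, the exterior derivative is
  d(omega) = sum_{i < j} (∂f_j/∂x_i - ∂f_i/∂x_j) dx_i ∧ dx_j.
  coefficient of dx ∧ dy: ∂f_2/∂x - ∂f_1/∂y = ∂(2*x*y)/∂x - ∂(-x^2)/∂y = 2*y
Assembling: d(omega) = (2*y) dx ∧ dy.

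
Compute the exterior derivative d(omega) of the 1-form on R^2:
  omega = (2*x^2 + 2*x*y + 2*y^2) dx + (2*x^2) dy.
d(omega) = (2*x - 4*y) dx ∧ dy

For a 1-form omega = sum_i f_i dx_i, the exterior derivative is
  d(omega) = sum_{i < j} (∂f_j/∂x_i - ∂f_i/∂x_j) dx_i ∧ dx_j.
  coefficient of dx ∧ dy: ∂f_2/∂x - ∂f_1/∂y = ∂(2*x^2)/∂x - ∂(2*x^2 + 2*x*y + 2*y^2)/∂y = 2*x - 4*y
Assembling: d(omega) = (2*x - 4*y) dx ∧ dy.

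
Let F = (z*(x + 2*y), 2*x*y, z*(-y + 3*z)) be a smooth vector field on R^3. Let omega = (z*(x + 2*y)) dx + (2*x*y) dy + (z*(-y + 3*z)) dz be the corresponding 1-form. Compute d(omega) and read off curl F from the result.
d(omega) = (-z) dy ∧ dz + (x + 2*y) dz ∧ dx + (2*y - 2*z) dx ∧ dy; curl F = (-z, x + 2*y, 2*y - 2*z)

d omega = sum_{i<j} (∂f_j/∂x_i - ∂f_i/∂x_j) dx_i ∧ dx_j. Under the identification (dy ∧ dz, dz ∧ dx, dx ∧ dy) ↔ (e_x, e_y, e_z), the coefficients are exactly the components of curl F. Compute:
  ∂R/∂y - ∂Q/∂z = (-z) - (0) = -z
  ∂P/∂z - ∂R/∂x = (x + 2*y) - (0) = x + 2*y
  ∂Q/∂x - ∂P/∂y = (2*y) - (2*z) = 2*y - 2*z.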